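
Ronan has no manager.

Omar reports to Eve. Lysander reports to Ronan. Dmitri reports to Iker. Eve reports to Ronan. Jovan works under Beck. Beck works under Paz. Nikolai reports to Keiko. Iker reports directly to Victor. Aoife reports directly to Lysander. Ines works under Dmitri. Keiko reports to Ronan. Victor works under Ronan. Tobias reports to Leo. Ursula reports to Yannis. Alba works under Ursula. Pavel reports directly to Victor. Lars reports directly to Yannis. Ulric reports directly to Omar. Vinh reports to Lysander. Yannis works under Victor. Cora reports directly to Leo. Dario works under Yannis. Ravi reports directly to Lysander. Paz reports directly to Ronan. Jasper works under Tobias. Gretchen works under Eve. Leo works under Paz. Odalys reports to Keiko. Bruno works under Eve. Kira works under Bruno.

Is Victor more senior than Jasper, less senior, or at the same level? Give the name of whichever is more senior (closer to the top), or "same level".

Victor

Victor is 1 level below Ronan; Jasper is 4. Victor is higher.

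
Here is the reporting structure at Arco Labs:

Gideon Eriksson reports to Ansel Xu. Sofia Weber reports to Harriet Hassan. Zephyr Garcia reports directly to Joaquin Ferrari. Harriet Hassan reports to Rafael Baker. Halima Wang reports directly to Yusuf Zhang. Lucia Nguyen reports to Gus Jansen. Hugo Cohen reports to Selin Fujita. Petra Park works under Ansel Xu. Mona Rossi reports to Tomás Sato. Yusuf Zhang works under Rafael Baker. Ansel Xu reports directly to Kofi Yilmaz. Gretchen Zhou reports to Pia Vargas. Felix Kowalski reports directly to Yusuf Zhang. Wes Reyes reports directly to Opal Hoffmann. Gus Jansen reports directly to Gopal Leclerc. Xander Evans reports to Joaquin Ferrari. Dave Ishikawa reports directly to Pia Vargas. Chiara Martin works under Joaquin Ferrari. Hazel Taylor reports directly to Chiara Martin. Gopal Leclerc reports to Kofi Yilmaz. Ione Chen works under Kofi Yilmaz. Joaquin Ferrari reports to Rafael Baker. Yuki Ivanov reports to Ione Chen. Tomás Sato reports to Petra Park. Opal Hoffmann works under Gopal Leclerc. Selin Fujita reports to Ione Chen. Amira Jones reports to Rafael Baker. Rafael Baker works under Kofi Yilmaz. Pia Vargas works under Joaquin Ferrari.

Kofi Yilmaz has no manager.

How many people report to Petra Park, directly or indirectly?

2

Petra Park directly manages Tomás Sato. Under Tomás Sato: Mona Rossi (1). That's 2 in total.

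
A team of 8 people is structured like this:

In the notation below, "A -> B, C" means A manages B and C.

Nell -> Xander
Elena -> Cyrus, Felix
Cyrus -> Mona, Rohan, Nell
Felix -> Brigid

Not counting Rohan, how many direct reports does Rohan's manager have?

2

Rohan reports to Cyrus. Cyrus's other direct reports are Mona, Nell — 2 peers.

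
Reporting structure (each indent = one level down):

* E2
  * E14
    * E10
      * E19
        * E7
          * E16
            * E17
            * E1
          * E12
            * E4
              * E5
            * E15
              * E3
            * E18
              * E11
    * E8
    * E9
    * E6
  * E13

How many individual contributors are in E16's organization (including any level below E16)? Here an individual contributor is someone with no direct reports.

2

The people in E16's organization with no one reporting to them are E1, E17. That is 2.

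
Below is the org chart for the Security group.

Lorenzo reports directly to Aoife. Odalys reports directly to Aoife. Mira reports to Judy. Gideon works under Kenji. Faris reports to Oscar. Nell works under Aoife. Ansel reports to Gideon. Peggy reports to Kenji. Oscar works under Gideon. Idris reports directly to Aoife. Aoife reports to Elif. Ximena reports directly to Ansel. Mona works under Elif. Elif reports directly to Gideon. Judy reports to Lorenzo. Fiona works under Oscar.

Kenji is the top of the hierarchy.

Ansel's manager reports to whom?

Kenji

Ansel reports to Gideon, and Gideon reports to Kenji. So Ansel's skip-level manager is Kenji.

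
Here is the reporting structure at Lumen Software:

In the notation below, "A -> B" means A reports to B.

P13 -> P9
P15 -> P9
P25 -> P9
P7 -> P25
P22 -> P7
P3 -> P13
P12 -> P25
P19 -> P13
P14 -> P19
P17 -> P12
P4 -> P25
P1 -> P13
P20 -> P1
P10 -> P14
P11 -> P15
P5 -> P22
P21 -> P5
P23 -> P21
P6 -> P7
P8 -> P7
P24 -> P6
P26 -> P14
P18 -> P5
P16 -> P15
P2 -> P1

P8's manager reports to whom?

P25

P8 reports to P7, and P7 reports to P25. So P8's skip-level manager is P25.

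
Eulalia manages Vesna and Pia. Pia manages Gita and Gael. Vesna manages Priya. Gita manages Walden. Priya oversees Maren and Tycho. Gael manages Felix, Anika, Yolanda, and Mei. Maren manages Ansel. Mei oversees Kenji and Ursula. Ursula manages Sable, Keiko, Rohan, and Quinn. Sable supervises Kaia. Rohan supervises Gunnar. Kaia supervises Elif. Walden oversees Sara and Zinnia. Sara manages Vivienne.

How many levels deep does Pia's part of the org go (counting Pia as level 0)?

The longest chain under Pia runs Pia → Gael → Mei → Ursula → Sable → Kaia → Elif, which is 6 levels below Pia.

6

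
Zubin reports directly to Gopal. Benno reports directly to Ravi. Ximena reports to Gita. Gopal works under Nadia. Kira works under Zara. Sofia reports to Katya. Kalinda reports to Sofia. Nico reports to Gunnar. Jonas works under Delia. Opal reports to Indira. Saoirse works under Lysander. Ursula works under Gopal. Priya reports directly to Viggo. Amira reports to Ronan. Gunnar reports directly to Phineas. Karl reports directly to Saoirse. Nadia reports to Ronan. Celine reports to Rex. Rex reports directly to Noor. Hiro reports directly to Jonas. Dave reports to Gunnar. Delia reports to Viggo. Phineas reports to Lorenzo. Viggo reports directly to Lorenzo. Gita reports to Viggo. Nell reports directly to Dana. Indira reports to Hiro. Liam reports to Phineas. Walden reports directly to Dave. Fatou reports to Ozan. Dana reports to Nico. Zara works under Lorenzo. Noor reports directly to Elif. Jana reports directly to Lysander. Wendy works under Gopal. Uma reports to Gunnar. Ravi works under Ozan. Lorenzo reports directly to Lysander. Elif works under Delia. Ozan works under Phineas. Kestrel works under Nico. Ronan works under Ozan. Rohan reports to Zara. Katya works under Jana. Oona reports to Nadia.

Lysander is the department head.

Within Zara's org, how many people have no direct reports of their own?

The people in Zara's organization with no one reporting to them are Rohan, Kira. That is 2.

2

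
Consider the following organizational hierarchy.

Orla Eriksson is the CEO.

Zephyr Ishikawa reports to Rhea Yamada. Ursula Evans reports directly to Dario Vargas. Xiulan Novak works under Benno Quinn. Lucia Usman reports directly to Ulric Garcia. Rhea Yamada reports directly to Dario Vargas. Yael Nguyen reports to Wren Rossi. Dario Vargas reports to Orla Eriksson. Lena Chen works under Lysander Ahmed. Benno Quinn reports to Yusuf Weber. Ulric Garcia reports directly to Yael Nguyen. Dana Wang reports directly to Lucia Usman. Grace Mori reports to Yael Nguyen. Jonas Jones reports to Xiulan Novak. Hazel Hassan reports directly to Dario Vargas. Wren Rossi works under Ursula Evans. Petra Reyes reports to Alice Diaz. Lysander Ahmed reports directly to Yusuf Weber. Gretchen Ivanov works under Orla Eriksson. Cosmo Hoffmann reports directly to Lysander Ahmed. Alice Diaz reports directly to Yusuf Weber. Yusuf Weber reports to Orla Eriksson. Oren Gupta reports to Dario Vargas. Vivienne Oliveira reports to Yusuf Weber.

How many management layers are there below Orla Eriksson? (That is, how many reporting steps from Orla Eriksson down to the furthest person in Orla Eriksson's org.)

The longest chain under Orla Eriksson runs Orla Eriksson → Dario Vargas → Ursula Evans → Wren Rossi → Yael Nguyen → Ulric Garcia → Lucia Usman → Dana Wang, which is 7 levels below Orla Eriksson.

7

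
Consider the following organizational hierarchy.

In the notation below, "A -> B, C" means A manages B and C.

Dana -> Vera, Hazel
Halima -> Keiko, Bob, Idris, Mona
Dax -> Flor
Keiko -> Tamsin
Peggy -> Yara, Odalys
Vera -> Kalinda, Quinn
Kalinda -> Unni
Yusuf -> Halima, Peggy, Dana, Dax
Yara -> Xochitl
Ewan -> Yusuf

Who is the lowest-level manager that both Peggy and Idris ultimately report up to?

Peggy's chain of managers is Yusuf, Ewan. Idris's chain of managers is Halima, Yusuf, Ewan. The first manager that appears in both chains is Yusuf.

Yusuf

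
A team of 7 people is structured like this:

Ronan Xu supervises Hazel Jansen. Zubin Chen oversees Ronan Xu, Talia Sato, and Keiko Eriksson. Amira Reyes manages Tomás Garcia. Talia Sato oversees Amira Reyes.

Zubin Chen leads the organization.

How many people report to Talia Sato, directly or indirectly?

2

Talia Sato directly manages Amira Reyes. Under Amira Reyes: Tomás Garcia (1). That's 2 in total.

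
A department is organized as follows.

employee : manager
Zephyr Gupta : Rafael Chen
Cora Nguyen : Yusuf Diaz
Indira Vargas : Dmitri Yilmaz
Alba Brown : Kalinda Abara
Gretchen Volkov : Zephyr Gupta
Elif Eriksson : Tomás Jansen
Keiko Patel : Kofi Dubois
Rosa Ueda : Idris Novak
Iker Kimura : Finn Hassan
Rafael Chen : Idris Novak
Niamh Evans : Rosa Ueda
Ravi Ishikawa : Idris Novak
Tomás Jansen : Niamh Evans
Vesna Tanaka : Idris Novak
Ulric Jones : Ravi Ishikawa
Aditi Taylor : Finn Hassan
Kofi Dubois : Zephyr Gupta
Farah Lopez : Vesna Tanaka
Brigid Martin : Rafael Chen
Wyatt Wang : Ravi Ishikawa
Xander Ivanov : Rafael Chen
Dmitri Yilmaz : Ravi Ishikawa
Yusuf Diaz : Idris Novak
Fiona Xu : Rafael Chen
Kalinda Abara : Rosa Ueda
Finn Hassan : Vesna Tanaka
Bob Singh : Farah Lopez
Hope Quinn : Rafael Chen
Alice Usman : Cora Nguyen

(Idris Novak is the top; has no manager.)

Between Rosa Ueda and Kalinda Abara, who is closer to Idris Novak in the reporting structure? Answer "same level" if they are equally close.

Rosa Ueda

Rosa Ueda is 1 level below Idris Novak; Kalinda Abara is 2. Rosa Ueda is higher.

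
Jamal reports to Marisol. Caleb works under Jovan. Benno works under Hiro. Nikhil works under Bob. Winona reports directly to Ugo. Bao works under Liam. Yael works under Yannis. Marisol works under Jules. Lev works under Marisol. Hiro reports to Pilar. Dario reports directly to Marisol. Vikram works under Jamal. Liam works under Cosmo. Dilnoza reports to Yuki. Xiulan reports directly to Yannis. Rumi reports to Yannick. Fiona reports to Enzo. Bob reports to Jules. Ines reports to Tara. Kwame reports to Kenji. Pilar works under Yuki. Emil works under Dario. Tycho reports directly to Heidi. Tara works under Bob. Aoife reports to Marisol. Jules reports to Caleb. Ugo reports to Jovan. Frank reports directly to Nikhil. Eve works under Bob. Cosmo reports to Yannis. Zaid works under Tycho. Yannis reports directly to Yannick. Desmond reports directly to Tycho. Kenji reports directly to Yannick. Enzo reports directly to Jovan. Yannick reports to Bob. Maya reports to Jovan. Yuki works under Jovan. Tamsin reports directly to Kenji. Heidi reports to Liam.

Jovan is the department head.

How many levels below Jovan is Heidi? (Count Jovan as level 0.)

8

Chain from Heidi up to Jovan: Heidi → Liam → Cosmo → Yannis → Yannick → Bob → Jules → Caleb → Jovan. That is 8 steps up, so Heidi is 8 levels below Jovan.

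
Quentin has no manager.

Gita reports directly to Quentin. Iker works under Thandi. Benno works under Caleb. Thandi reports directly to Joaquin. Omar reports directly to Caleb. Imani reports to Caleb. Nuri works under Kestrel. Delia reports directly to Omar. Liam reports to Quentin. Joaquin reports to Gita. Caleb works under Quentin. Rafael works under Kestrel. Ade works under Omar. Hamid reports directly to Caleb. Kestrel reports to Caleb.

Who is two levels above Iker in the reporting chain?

Joaquin

Iker reports to Thandi, and Thandi reports to Joaquin. So Iker's skip-level manager is Joaquin.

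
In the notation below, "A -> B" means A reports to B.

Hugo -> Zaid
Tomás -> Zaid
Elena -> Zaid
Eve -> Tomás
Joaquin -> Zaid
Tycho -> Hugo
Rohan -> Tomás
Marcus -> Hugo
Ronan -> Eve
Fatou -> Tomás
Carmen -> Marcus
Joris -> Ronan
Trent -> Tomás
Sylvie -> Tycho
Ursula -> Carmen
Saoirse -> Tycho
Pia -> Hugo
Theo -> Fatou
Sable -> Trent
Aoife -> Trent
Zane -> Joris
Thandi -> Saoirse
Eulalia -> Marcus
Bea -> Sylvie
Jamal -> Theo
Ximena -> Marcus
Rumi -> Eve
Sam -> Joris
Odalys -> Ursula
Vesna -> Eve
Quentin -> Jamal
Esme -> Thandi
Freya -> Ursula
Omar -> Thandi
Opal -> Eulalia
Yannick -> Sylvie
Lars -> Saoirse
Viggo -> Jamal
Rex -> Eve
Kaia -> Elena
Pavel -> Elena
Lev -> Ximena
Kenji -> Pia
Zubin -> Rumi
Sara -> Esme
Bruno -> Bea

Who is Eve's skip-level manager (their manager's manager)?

Eve reports to Tomás, and Tomás reports to Zaid. So Eve's skip-level manager is Zaid.

Zaid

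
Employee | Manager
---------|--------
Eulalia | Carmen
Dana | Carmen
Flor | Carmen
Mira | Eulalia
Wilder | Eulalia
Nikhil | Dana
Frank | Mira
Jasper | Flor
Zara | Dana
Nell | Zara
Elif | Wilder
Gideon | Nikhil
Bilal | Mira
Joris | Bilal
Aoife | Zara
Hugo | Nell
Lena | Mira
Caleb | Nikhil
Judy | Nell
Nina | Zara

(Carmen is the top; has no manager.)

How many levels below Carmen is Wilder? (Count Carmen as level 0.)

Chain from Wilder up to Carmen: Wilder → Eulalia → Carmen. That is 2 steps up, so Wilder is 2 levels below Carmen.

2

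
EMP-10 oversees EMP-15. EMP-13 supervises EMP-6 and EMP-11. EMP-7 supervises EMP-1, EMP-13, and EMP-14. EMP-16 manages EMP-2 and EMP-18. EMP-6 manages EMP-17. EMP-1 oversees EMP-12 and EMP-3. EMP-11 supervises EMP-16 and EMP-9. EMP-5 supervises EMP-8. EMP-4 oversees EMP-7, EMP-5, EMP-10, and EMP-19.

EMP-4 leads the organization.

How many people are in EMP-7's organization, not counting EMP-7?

EMP-7 directly manages EMP-1, EMP-13, EMP-14. Under EMP-1: EMP-3, EMP-12 (2). Under EMP-13: EMP-6, EMP-17, EMP-11, EMP-9, EMP-16, EMP-18, EMP-2 (7). EMP-14 has no reports. So EMP-7's organization is 3 direct reports plus everyone under them: 3 + 8 + 1 = 12.

12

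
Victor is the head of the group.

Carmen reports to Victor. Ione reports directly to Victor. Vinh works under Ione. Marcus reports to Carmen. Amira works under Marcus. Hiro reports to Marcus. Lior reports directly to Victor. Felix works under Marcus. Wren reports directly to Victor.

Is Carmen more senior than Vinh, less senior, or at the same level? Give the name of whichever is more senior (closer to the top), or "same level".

Carmen

Carmen is 1 level below Victor; Vinh is 2. Carmen is higher.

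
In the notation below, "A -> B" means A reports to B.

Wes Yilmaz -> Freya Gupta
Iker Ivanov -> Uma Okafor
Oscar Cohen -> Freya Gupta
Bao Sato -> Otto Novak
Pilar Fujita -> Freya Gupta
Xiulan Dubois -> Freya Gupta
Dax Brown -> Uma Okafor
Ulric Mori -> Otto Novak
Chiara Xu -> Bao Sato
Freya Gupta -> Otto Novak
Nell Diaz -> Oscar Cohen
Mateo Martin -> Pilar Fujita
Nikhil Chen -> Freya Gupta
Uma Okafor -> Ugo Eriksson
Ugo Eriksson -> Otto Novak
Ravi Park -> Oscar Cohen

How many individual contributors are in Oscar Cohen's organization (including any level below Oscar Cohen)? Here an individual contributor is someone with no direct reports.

2

The people in Oscar Cohen's organization with no one reporting to them are Nell Diaz, Ravi Park. That is 2.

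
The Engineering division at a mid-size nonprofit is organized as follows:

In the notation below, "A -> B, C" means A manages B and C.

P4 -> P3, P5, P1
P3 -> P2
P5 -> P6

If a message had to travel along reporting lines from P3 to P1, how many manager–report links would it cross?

2

P3 is 1 level below P4, and P1 is 1 level below P4 (their lowest common manager). The shortest path runs up from P3 to P4 and back down to P1: 1 + 1 = 2 links.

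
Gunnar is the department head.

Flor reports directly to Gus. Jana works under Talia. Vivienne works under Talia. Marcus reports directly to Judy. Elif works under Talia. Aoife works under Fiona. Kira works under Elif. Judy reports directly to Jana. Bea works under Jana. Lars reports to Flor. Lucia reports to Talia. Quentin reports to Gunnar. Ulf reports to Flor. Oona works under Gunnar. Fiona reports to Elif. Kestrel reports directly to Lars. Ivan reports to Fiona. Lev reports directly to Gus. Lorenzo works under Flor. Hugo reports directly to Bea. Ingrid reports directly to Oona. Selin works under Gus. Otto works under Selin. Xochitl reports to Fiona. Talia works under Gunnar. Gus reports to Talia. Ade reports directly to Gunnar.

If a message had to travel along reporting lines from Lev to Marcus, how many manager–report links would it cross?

Lev is 2 levels below Talia, and Marcus is 3 levels below Talia (their lowest common manager). The shortest path runs up from Lev to Talia and back down to Marcus: 2 + 3 = 5 links.

5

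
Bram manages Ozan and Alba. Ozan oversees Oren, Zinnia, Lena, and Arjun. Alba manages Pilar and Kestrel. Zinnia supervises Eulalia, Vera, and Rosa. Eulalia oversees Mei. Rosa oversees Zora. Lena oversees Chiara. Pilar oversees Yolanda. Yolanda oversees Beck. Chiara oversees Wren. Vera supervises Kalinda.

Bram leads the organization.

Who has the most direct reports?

Direct-report counts: Bram has 2; Alba has 2; Pilar has 1; Yolanda has 1; Ozan has 4; Lena has 1; Chiara has 1; Zinnia has 3; Vera has 1; Rosa has 1; Eulalia has 1. The largest is 4, held by Ozan.

Ozan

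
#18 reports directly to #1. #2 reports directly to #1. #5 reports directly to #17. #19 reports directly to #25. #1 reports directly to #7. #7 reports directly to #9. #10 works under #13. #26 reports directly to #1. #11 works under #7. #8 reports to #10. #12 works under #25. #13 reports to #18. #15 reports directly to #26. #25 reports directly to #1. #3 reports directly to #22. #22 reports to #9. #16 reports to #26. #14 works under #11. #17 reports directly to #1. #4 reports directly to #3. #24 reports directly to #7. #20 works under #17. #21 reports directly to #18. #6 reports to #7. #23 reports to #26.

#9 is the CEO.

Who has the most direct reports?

Direct-report counts: #9 has 2; #22 has 1; #3 has 1; #7 has 4; #11 has 1; #1 has 5; #18 has 2; #13 has 1; #10 has 1; #26 has 3; #17 has 2; #25 has 2. The largest is 5, held by #1.

#1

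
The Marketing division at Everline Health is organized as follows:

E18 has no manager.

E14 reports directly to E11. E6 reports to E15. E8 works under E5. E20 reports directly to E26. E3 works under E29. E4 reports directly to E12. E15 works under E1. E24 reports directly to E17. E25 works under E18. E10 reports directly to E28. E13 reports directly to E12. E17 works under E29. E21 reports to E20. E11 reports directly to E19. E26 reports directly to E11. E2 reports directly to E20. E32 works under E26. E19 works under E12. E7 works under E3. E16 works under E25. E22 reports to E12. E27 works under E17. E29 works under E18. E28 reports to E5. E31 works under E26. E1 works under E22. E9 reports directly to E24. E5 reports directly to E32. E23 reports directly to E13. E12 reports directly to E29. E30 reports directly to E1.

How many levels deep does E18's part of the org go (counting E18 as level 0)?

The longest chain under E18 runs E18 → E29 → E12 → E19 → E11 → E26 → E32 → E5 → E28 → E10, which is 9 levels below E18.

9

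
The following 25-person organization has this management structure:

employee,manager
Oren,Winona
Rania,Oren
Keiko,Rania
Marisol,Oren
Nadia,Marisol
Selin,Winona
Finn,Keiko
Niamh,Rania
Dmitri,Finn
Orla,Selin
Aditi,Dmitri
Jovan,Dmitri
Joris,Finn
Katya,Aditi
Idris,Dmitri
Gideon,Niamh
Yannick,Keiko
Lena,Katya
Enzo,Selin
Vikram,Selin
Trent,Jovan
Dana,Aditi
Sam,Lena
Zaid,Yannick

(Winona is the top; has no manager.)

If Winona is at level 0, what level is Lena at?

8

Chain from Lena up to Winona: Lena → Katya → Aditi → Dmitri → Finn → Keiko → Rania → Oren → Winona. That is 8 steps up, so Lena is 8 levels below Winona.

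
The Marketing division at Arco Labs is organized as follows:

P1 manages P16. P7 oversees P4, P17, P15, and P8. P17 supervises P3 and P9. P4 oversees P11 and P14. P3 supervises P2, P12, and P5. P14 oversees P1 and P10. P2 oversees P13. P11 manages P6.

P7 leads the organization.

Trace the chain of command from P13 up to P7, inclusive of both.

P13 reports to P2. P2 reports to P3. P3 reports to P17. P17 reports to P7. P7 is at the top.

P13 -> P2 -> P3 -> P17 -> P7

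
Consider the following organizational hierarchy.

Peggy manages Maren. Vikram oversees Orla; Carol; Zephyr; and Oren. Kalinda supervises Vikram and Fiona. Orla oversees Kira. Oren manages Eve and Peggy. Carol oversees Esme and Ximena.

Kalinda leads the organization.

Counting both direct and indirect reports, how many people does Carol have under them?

2

Carol directly manages Esme, Ximena. Esme has no reports. Ximena has no reports. So Carol's organization is 2 direct reports plus everyone under them: 1 + 1 = 2.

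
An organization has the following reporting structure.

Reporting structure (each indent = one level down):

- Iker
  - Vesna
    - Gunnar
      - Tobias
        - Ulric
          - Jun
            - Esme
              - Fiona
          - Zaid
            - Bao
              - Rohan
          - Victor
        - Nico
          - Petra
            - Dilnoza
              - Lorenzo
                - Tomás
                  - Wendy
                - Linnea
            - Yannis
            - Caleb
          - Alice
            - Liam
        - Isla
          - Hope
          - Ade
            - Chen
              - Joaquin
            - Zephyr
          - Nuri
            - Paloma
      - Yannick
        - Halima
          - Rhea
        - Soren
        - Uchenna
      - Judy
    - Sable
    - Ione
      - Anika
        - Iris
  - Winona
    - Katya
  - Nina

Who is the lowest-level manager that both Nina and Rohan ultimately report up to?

Nina's chain of managers is Iker. Rohan's chain of managers is Bao, Zaid, Ulric, Tobias, Gunnar, Vesna, Iker. The first manager that appears in both chains is Iker.

Iker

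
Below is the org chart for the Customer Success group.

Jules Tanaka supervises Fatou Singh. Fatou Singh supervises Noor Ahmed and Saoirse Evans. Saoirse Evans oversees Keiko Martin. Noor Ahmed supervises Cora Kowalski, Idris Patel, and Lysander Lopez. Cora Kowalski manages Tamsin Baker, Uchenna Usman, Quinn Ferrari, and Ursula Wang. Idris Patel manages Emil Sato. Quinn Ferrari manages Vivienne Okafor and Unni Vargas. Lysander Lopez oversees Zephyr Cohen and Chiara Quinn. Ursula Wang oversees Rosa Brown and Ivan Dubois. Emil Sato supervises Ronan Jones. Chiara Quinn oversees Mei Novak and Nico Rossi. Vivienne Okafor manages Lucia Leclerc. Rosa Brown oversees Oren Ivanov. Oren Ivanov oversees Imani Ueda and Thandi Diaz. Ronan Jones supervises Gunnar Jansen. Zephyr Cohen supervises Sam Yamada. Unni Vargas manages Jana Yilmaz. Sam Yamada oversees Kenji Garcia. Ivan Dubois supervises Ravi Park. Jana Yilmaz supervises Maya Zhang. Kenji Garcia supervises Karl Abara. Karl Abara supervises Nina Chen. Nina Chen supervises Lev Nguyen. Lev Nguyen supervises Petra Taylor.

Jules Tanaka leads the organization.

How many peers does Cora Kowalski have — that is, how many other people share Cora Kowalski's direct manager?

Cora Kowalski reports to Noor Ahmed. Noor Ahmed's other direct reports are Idris Patel, Lysander Lopez — 2 peers.

2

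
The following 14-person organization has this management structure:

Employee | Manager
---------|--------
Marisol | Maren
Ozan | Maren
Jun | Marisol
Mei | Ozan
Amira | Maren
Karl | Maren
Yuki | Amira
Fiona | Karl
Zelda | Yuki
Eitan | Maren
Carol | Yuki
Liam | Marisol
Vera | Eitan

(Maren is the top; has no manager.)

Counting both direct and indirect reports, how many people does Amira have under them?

3

Amira directly manages Yuki. Under Yuki: Carol, Zelda (2). That's 3 in total.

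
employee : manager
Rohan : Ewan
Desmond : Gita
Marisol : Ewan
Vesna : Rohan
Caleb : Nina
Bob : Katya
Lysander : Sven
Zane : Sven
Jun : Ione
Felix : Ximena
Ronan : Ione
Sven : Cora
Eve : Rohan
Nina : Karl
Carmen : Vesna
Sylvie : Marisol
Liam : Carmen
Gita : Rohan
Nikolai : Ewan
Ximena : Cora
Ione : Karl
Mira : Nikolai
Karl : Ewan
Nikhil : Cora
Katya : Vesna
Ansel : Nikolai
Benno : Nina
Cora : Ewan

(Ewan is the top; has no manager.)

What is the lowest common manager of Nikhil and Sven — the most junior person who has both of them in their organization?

Nikhil's chain of managers is Cora, Ewan. Sven's chain of managers is Cora, Ewan. The first manager that appears in both chains is Cora.

Cora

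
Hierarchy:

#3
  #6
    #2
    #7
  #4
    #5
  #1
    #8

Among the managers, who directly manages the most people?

Direct-report counts: #3 has 3; #1 has 1; #4 has 1; #6 has 2. The largest is 3, held by #3.

#3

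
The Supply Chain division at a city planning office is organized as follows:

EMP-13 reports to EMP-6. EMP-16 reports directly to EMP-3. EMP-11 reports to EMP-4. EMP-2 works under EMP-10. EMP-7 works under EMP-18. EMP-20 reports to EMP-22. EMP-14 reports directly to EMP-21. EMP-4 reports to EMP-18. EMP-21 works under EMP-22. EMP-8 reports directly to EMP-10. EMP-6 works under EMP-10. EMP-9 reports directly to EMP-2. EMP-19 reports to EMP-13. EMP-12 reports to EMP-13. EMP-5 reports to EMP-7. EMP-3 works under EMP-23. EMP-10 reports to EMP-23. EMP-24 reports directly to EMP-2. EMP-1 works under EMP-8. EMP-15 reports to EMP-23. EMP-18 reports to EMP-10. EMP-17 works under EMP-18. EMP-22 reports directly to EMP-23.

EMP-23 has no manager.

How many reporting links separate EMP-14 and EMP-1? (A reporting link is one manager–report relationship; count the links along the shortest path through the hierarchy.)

6

EMP-14 is 3 levels below EMP-23, and EMP-1 is 3 levels below EMP-23 (their lowest common manager). The shortest path runs up from EMP-14 to EMP-23 and back down to EMP-1: 3 + 3 = 6 links.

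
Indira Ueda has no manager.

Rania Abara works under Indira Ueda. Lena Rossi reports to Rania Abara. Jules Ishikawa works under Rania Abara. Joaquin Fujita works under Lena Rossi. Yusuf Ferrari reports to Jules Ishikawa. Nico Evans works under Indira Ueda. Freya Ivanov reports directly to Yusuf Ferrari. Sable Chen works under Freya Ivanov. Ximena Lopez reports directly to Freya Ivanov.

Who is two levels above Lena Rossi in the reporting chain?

Lena Rossi reports to Rania Abara, and Rania Abara reports to Indira Ueda. So Lena Rossi's skip-level manager is Indira Ueda.

Indira Ueda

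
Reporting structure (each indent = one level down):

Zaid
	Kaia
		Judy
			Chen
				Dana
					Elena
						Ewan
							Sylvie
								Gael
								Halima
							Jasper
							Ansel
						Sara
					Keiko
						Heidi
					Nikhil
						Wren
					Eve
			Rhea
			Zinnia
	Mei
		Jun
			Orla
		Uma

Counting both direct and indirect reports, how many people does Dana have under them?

Dana directly manages Elena, Keiko, Nikhil, Eve. Under Elena: Sara, Ewan, Ansel, Jasper, Sylvie, Halima, Gael (7). Under Keiko: Heidi (1). Under Nikhil: Wren (1). Eve has no reports. So Dana's organization is 4 direct reports plus everyone under them: 8 + 2 + 2 + 1 = 13.

13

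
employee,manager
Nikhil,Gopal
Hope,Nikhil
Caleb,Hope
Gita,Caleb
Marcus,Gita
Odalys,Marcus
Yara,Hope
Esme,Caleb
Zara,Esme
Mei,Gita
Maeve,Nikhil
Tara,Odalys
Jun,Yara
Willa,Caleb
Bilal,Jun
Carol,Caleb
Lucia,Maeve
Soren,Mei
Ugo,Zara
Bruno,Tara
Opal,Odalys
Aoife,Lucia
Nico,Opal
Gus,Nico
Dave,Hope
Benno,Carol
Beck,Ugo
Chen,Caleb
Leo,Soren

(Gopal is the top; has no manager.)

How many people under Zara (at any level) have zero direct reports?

1

The only person in Zara's organization with no one reporting to them is Beck. That is 1.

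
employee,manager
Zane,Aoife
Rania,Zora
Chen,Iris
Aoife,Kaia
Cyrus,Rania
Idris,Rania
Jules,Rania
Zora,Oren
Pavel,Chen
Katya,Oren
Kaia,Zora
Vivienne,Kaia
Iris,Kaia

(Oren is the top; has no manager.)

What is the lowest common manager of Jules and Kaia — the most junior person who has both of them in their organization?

Jules's chain of managers is Rania, Zora, Oren. Kaia's chain of managers is Zora, Oren. The first manager that appears in both chains is Zora.

Zora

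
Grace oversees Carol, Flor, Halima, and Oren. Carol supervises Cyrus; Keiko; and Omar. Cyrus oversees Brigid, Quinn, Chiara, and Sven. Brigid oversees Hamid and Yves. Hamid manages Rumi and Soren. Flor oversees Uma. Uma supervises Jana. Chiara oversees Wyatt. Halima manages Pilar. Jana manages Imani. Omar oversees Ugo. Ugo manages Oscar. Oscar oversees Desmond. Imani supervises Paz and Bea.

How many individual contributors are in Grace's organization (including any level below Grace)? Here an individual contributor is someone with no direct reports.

12

The people in Grace's organization with no one reporting to them are Oren, Pilar, Bea, Paz, Desmond, Keiko, Wyatt, Yves, Rumi, Soren, Quinn, Sven. That is 12.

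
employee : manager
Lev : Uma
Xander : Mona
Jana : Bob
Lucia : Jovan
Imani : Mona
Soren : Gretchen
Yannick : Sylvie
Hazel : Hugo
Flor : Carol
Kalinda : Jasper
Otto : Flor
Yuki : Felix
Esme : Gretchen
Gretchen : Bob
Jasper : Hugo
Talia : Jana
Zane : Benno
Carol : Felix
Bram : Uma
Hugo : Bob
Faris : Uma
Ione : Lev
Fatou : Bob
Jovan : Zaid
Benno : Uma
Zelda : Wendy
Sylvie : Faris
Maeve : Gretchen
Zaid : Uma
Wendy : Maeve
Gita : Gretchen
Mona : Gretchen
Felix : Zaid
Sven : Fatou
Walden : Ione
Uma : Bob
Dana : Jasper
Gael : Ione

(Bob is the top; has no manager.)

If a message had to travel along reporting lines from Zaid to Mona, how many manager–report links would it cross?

Zaid is 2 levels below Bob, and Mona is 2 levels below Bob (their lowest common manager). The shortest path runs up from Zaid to Bob and back down to Mona: 2 + 2 = 4 links.

4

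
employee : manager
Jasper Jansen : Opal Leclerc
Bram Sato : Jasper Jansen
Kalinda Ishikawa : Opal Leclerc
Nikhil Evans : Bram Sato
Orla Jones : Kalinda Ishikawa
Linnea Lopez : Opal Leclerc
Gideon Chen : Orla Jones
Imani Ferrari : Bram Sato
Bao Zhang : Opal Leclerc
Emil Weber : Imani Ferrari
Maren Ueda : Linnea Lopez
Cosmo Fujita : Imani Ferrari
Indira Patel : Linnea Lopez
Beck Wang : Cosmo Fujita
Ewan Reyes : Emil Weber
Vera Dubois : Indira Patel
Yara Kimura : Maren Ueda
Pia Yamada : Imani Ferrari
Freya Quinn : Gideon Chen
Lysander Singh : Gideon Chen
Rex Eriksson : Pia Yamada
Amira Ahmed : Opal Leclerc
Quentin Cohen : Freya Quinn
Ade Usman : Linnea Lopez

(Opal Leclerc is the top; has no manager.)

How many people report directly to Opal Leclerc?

5

Opal Leclerc directly manages Jasper Jansen, Kalinda Ishikawa, Linnea Lopez, Bao Zhang, Amira Ahmed. That is 5 direct reports.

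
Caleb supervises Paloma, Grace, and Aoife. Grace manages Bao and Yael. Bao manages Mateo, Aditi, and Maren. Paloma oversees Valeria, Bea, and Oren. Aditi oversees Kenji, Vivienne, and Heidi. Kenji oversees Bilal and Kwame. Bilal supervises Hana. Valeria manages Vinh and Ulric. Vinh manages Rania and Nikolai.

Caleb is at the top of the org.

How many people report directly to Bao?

3

Bao directly manages Mateo, Aditi, Maren. That is 3 direct reports.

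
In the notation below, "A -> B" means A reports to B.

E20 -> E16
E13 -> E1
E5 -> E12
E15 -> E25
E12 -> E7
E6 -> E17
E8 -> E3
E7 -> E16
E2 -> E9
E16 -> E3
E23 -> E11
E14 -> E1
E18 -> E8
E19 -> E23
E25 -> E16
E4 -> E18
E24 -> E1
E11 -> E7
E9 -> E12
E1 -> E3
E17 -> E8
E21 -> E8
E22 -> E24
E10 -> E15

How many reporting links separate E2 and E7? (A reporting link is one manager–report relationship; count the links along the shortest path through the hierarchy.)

E2 is in E7's organization: the chain from E2 up to E7 is E2 → E9 → E12 → E7, which is 3 links.

3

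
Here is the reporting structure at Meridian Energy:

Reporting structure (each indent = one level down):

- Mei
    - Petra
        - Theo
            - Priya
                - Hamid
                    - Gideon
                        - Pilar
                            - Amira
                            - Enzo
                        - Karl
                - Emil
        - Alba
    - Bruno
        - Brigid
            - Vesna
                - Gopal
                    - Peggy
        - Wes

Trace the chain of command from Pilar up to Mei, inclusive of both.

Pilar reports to Gideon. Gideon reports to Hamid. Hamid reports to Priya. Priya reports to Theo. Theo reports to Petra. Petra reports to Mei. Mei is at the top.

Pilar -> Gideon -> Hamid -> Priya -> Theo -> Petra -> Mei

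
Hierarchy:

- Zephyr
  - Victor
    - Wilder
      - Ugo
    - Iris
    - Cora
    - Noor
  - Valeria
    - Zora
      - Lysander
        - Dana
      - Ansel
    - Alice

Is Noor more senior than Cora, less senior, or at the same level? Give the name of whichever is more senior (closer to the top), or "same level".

same level

Both Noor and Cora are 2 levels below Zephyr.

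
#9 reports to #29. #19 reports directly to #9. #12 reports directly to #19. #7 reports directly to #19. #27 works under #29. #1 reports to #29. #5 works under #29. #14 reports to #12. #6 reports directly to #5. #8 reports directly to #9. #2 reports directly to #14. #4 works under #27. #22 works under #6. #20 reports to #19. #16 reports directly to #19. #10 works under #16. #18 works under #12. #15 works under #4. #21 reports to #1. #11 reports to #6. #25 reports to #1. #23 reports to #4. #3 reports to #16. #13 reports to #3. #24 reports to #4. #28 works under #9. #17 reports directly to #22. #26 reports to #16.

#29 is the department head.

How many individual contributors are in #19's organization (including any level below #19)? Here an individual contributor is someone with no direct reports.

The people in #19's organization with no one reporting to them are #26, #13, #10, #20, #7, #18, #2. That is 7.

7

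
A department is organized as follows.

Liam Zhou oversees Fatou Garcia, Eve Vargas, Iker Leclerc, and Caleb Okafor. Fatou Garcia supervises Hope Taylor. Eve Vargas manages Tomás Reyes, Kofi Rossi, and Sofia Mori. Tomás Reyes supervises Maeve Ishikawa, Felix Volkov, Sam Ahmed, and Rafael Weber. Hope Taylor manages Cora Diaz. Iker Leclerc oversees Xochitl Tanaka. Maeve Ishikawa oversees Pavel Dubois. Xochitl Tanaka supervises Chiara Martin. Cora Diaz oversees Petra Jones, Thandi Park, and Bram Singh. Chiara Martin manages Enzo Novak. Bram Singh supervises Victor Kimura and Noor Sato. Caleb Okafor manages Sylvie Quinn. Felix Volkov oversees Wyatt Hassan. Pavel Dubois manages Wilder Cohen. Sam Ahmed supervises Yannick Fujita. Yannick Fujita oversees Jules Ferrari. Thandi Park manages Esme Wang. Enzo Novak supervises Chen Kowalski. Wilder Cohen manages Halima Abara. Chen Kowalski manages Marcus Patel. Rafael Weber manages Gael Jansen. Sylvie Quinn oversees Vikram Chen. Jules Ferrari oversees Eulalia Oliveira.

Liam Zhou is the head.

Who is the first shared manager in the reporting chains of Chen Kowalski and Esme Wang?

Chen Kowalski's chain of managers is Enzo Novak, Chiara Martin, Xochitl Tanaka, Iker Leclerc, Liam Zhou. Esme Wang's chain of managers is Thandi Park, Cora Diaz, Hope Taylor, Fatou Garcia, Liam Zhou. The first manager that appears in both chains is Liam Zhou.

Liam Zhou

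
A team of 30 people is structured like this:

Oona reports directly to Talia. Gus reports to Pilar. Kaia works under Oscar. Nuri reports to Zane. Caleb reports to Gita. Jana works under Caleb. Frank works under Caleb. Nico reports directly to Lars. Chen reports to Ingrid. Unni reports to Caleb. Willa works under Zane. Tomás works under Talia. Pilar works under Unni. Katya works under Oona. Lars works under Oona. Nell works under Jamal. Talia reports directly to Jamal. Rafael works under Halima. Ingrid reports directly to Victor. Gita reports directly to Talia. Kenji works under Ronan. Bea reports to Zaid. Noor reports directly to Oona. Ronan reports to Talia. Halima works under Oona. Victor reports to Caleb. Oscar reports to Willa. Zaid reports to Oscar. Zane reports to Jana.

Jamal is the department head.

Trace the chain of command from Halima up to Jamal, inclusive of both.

Halima reports to Oona. Oona reports to Talia. Talia reports to Jamal. Jamal is at the top.

Halima -> Oona -> Talia -> Jamal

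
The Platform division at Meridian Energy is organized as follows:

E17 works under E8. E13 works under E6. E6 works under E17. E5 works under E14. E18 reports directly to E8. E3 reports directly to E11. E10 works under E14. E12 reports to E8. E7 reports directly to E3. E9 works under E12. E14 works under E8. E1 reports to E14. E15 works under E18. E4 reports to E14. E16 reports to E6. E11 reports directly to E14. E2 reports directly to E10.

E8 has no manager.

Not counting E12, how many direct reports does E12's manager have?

E12 reports to E8. E8's other direct reports are E14, E17, E18 — 3 peers.

3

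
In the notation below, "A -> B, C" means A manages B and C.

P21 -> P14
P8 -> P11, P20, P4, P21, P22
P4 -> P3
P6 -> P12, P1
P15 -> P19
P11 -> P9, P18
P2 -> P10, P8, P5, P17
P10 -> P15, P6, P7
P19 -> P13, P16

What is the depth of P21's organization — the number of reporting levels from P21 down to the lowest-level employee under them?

The longest chain under P21 runs P21 → P14, which is 1 level below P21.

1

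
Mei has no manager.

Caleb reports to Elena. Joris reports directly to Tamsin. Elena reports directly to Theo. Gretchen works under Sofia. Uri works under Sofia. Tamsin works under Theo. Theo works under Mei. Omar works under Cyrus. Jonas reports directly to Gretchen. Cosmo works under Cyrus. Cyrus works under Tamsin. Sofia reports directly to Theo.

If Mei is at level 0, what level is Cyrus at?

3

Chain from Cyrus up to Mei: Cyrus → Tamsin → Theo → Mei. That is 3 steps up, so Cyrus is 3 levels below Mei.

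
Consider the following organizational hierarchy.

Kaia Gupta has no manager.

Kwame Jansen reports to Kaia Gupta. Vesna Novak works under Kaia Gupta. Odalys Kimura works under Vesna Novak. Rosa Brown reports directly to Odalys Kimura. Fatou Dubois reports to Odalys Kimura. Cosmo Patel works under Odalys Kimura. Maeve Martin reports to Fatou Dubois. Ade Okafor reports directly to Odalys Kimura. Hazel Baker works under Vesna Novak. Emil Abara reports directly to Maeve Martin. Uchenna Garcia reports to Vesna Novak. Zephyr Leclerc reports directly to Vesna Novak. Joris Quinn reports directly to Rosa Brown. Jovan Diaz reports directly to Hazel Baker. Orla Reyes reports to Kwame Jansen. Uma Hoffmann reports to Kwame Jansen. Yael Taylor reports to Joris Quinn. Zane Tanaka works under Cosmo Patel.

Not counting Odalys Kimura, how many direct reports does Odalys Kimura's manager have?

Odalys Kimura reports to Vesna Novak. Vesna Novak's other direct reports are Hazel Baker, Uchenna Garcia, Zephyr Leclerc — 3 peers.

3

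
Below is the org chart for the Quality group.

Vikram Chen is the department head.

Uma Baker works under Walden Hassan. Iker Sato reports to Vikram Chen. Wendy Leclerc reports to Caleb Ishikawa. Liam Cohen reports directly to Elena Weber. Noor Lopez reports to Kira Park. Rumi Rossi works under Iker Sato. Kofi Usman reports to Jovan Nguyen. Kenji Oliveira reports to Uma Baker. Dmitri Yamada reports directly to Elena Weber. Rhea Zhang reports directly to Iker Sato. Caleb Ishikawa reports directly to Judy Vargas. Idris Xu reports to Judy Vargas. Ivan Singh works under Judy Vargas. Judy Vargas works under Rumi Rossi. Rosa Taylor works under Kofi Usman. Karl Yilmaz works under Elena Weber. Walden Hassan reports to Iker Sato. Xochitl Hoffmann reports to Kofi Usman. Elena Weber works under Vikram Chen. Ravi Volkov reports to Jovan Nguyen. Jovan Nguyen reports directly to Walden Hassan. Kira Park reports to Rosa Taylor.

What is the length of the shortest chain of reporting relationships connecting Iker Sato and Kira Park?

Kira Park is in Iker Sato's organization: the chain from Kira Park up to Iker Sato is Kira Park → Rosa Taylor → Kofi Usman → Jovan Nguyen → Walden Hassan → Iker Sato, which is 5 links.

5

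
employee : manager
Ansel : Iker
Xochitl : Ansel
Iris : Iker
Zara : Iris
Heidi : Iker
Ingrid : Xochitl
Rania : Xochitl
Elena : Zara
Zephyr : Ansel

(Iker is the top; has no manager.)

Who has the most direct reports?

Iker

Direct-report counts: Iker has 3; Iris has 1; Zara has 1; Ansel has 2; Xochitl has 2. The largest is 3, held by Iker.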